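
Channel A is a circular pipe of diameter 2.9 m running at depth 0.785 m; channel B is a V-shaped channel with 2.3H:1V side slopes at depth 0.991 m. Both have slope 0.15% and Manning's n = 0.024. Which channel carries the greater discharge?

channel B

Channel A: For a circular section of diameter D = 2.9 m at depth y = 0.785 m, the central angle is θ = 2 arccos(1 − 2y/D) = 2.189 rad. Then A = (D²/8)(θ − sin θ) = 1.444 m² and P = Dθ/2 = 3.174 m. Hydraulic radius R = A/P = 1.444/3.174 = 0.455 m. Q_A = (1/0.024)·1.444·0.455^(2/3)·√0.0015 = 1.379 m³/s.
Channel B: For a triangular section with side slope z = 2.3: A = zy² = 2.3×0.991² = 2.259 m²; P = 2y√(1+z²) = 2×0.991×2.508 = 4.971 m. Hydraulic radius R = A/P = 2.259/4.971 = 0.4544 m. Q_B = (1/0.024)·2.259·0.4544^(2/3)·√0.0015 = 2.154 m³/s.
Q_A = 1.379 m³/s vs Q_B = 2.154 m³/s, so channel B carries more.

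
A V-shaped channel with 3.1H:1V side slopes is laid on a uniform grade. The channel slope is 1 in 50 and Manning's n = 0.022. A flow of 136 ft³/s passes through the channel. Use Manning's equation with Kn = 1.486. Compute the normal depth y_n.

y_n = 2.13 ft

Manning's equation rearranged: A R^(2/3) = nQ / (1.486·√S) = 0.022 × 136 / (1.486 × √0.02) = 14.24.
Trying y = 1.57 ft: A R^(2/3) = 6.291 — short.
Trying y = 2.66 ft: A R^(2/3) = 25.67 — over.
Trying y = 2.13 ft: A R^(2/3) = 14.19 — ≈ 14.24.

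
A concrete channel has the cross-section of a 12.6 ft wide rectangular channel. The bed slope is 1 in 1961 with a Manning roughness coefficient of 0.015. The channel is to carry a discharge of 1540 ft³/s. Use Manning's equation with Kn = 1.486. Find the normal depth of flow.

y_n = 19.3 ft

Manning's equation rearranged: A R^(2/3) = nQ / (1.486·√S) = 0.015 × 1540 / (1.486 × √0.0005099) = 688.4.
At y = 13.3 ft: A R^(2/3) = 441.4 — short.
At y = 19.3 ft: A R^(2/3) = 687.1 — matches.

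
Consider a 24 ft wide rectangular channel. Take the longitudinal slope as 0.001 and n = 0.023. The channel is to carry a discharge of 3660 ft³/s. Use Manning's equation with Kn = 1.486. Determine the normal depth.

y_n = 19.6 ft

Manning's equation rearranged: A R^(2/3) = nQ / (1.486·√S) = 0.023 × 3660 / (1.486 × √0.001) = 1791.
Trying y = 17.2 ft: A R^(2/3) = 1520 — short.
Trying y = 22.9 ft: A R^(2/3) = 2175 — over.
Trying y = 19.6 ft: A R^(2/3) = 1793 — close enough.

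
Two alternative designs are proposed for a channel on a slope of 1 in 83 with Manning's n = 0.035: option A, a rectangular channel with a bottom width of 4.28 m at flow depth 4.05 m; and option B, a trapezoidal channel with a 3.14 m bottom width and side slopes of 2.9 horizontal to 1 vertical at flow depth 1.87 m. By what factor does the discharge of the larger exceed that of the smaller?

1.27

Channel A: Flow area A = b·y = 4.28 × 4.05 = 17.33 m². Wetted perimeter P = b + 2y = 4.28 + 2×4.05 = 12.38 m. Hydraulic radius R = A/P = 17.33/12.38 = 1.4 m. Q_A = (1/0.035)·17.33·1.4^(2/3)·√0.01205 = 68.04 m³/s.
Channel B: With bottom width b = 3.14 m and side slope z = 2.9: A = (b + zy)y = (3.14 + 2.9×1.87)×1.87 = 16.01 m²; P = b + 2y√(1+z²) = 3.14 + 2×1.87×3.068 = 14.61 m. Hydraulic radius R = A/P = 16.01/14.61 = 1.096 m. Q_B = (1/0.035)·16.01·1.096^(2/3)·√0.01205 = 53.38 m³/s.
The larger discharge is 68.04 m³/s and the smaller is 53.38 m³/s; the ratio is 1.27.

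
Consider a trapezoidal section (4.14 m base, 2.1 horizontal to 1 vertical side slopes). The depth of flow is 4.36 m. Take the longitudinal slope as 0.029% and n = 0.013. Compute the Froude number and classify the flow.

subcritical

With bottom width b = 4.14 m and side slope z = 2.1: A = (b + zy)y = (4.14 + 2.1×4.36)×4.36 = 57.97 m²; P = b + 2y√(1+z²) = 4.14 + 2×4.36×2.326 = 24.42 m.
Hydraulic radius R = A/P = 57.97/24.42 = 2.374 m.
V = (1/n) R^(2/3) √S = (1/0.013) × 2.374^(2/3) × √0.00029 = 2.331 m/s. Hydraulic depth D_h = A/T = 57.97/22.45 = 2.582 m.
Froude number Fr = V/√(g·D_h) = 2.331/√(9.81×2.582) = 0.463, which is less than 1, so the flow is subcritical.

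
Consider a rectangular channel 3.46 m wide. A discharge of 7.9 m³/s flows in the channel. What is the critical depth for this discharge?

For a rectangular channel, critical depth y_c = (q²/g)^(1/3) where q = Q/b = 7.9/3.46 = 2.283 m²/s.
So y_c = (2.283²/9.81)^(1/3) = 0.81 m.

y_c = 0.81 m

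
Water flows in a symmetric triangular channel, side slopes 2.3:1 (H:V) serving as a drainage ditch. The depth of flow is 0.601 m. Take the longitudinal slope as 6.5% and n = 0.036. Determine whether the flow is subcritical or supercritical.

For a triangular section with side slope z = 2.3: A = zy² = 2.3×0.601² = 0.8308 m²; P = 2y√(1+z²) = 2×0.601×2.508 = 3.015 m.
Hydraulic radius R = A/P = 0.8308/3.015 = 0.2756 m.
V = (1/n) R^(2/3) √S = (1/0.036) × 0.2756^(2/3) × √0.065 = 2.999 m/s. Hydraulic depth D_h = A/T = 0.8308/2.765 = 0.3005 m.
Froude number Fr = V/√(g·D_h) = 2.999/√(9.81×0.3005) = 1.75, which is greater than 1, so the flow is supercritical.

supercritical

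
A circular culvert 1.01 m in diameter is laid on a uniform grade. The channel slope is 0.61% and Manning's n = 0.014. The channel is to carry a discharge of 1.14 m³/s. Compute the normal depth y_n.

y_n = 0.586 m

Manning's equation rearranged: A R^(2/3) = nQ / (1·√S) = 0.014 × 1.14 / (√0.0061) = 0.2043.
Try y = 0.708 m: A R^(2/3) = 0.2685 — high.
Try y = 0.427 m: A R^(2/3) = 0.1193 — low.
Try y = 0.586 m: A R^(2/3) = 0.2041 — close enough.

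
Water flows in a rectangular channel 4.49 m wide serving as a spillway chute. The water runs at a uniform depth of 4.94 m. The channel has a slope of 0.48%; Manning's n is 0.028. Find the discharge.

Flow area A = b·y = 4.49 × 4.94 = 22.18 m². Wetted perimeter P = b + 2y = 4.49 + 2×4.94 = 14.37 m.
Hydraulic radius R = A/P = 22.18/14.37 = 1.544 m.
Manning's equation: Q = (1/n) A R^(2/3) S^(1/2) = (1/0.028) × 22.18 × 1.544^(2/3) × 0.0048^(1/2) = 73.3 m³/s.

Q = 73.3 m³/s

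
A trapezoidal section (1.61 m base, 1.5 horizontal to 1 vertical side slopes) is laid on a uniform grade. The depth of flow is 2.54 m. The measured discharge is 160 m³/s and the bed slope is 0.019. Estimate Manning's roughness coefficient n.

With bottom width b = 1.61 m and side slope z = 1.5: A = (b + zy)y = (1.61 + 1.5×2.54)×2.54 = 13.77 m²; P = b + 2y√(1+z²) = 1.61 + 2×2.54×1.803 = 10.77 m.
Hydraulic radius R = A/P = 13.77/10.77 = 1.278 m.
Rearranging Manning's equation: n = (1/Q) A R^(2/3) S^(1/2) = (1/160) × 13.77 × 1.278^(2/3) × √0.019 = 0.014.

n = 0.014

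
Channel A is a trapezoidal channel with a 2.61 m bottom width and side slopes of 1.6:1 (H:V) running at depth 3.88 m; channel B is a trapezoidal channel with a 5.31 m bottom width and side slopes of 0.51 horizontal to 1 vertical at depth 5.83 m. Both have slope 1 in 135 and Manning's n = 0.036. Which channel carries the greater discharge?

channel B

Channel A: With bottom width b = 2.61 m and side slope z = 1.6: A = (b + zy)y = (2.61 + 1.6×3.88)×3.88 = 34.21 m²; P = b + 2y√(1+z²) = 2.61 + 2×3.88×1.887 = 17.25 m. Hydraulic radius R = A/P = 34.21/17.25 = 1.983 m. Q_A = (1/0.036)·34.21·1.983^(2/3)·√0.007407 = 129.1 m³/s.
Channel B: With bottom width b = 5.31 m and side slope z = 0.51: A = (b + zy)y = (5.31 + 0.51×5.83)×5.83 = 48.29 m²; P = b + 2y√(1+z²) = 5.31 + 2×5.83×1.123 = 18.4 m. Hydraulic radius R = A/P = 48.29/18.4 = 2.625 m. Q_B = (1/0.036)·48.29·2.625^(2/3)·√0.007407 = 219.7 m³/s.
Q_A = 129.1 m³/s vs Q_B = 219.7 m³/s, so channel B carries more.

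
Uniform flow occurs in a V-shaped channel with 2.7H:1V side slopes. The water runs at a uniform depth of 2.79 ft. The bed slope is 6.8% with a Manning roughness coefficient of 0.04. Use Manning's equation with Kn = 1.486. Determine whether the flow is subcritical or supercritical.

For a triangular section with side slope z = 2.7: A = zy² = 2.7×2.79² = 21.02 ft²; P = 2y√(1+z²) = 2×2.79×2.879 = 16.07 ft.
Hydraulic radius R = A/P = 21.02/16.07 = 1.308 ft.
V = (1.486/n) R^(2/3) √S = (1.486/0.04) × 1.308^(2/3) × √0.068 = 11.59 ft/s. Hydraulic depth D_h = A/T = 21.02/15.07 = 1.395 ft.
Froude number Fr = V/√(g·D_h) = 11.59/√(32.2×1.395) = 1.73, which is greater than 1, so the flow is supercritical.

supercritical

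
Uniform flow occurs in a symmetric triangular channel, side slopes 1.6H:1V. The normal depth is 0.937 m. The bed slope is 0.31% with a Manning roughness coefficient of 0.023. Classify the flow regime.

subcritical

For a triangular section with side slope z = 1.6: A = zy² = 1.6×0.937² = 1.405 m²; P = 2y√(1+z²) = 2×0.937×1.887 = 3.536 m.
Hydraulic radius R = A/P = 1.405/3.536 = 0.3973 m.
V = (1/n) R^(2/3) √S = (1/0.023) × 0.3973^(2/3) × √0.0031 = 1.308 m/s. Hydraulic depth D_h = A/T = 1.405/2.998 = 0.4685 m.
Froude number Fr = V/√(g·D_h) = 1.308/√(9.81×0.4685) = 0.61, which is less than 1, so the flow is subcritical.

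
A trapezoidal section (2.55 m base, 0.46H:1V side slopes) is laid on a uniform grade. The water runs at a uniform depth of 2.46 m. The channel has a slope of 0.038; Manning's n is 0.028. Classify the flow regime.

supercritical

With bottom width b = 2.55 m and side slope z = 0.46: A = (b + zy)y = (2.55 + 0.46×2.46)×2.46 = 9.057 m²; P = b + 2y√(1+z²) = 2.55 + 2×2.46×1.101 = 7.966 m.
Hydraulic radius R = A/P = 9.057/7.966 = 1.137 m.
V = (1/n) R^(2/3) √S = (1/0.028) × 1.137^(2/3) × √0.038 = 7.584 m/s. Hydraulic depth D_h = A/T = 9.057/4.813 = 1.882 m.
Froude number Fr = V/√(g·D_h) = 7.584/√(9.81×1.882) = 1.77, which is greater than 1, so the flow is supercritical.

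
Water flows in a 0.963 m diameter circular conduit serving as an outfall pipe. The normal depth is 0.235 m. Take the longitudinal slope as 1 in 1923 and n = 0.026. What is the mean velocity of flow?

For a circular section of diameter D = 0.963 m at depth y = 0.235 m, the central angle is θ = 2 arccos(1 − 2y/D) = 2.067 rad. Then A = (D²/8)(θ − sin θ) = 0.1376 m² and P = Dθ/2 = 0.9951 m.
Hydraulic radius R = A/P = 0.1376/0.9951 = 0.1383 m.
From Manning's equation, V = (1/n) R^(2/3) S^(1/2) = (1/0.026) × 0.1383^(2/3) × 0.00052^(1/2) = 0.235 m/s.

V = 0.235 m/s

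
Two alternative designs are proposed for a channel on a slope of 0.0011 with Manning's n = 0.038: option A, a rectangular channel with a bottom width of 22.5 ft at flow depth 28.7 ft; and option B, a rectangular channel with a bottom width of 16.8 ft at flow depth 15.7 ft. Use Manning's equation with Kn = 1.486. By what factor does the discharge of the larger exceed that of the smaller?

Channel A: Flow area A = b·y = 22.5 × 28.7 = 645.8 ft². Wetted perimeter P = b + 2y = 22.5 + 2×28.7 = 79.9 ft. Hydraulic radius R = A/P = 645.8/79.9 = 8.082 ft. Q_A = (1.486/0.038)·645.8·8.082^(2/3)·√0.0011 = 3373 ft³/s.
Channel B: Flow area A = b·y = 16.8 × 15.7 = 263.8 ft². Wetted perimeter P = b + 2y = 16.8 + 2×15.7 = 48.2 ft. Hydraulic radius R = A/P = 263.8/48.2 = 5.472 ft. Q_B = (1.486/0.038)·263.8·5.472^(2/3)·√0.0011 = 1062 ft³/s.
The larger discharge is 3373 ft³/s and the smaller is 1062 ft³/s; the ratio is 3.18.

3.18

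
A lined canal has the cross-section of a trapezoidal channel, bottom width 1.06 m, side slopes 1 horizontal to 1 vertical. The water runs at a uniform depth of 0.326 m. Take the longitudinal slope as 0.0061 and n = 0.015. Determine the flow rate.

With bottom width b = 1.06 m and side slope z = 1: A = (b + zy)y = (1.06 + 1×0.326)×0.326 = 0.4518 m²; P = b + 2y√(1+z²) = 1.06 + 2×0.326×1.414 = 1.982 m.
Hydraulic radius R = A/P = 0.4518/1.982 = 0.228 m.
Manning's equation: Q = (1/n) A R^(2/3) S^(1/2) = (1/0.015) × 0.4518 × 0.228^(2/3) × 0.0061^(1/2) = 0.878 m³/s.

Q = 0.878 m³/s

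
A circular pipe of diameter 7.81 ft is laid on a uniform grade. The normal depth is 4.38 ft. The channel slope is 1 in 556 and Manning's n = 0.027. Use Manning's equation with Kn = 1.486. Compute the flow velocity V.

For a circular section of diameter D = 7.81 ft at depth y = 4.38 ft, the central angle is θ = 2 arccos(1 − 2y/D) = 3.385 rad. Then A = (D²/8)(θ − sin θ) = 27.65 ft² and P = Dθ/2 = 13.22 ft.
Hydraulic radius R = A/P = 27.65/13.22 = 2.092 ft.
From Manning's equation, V = (1.486/n) R^(2/3) S^(1/2) = (1.486/0.027) × 2.092^(2/3) × 0.001799^(1/2) = 3.82 ft/s.

V = 3.82 ft/s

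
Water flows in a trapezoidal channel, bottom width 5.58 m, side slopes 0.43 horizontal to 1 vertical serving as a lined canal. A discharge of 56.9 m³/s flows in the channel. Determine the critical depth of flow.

At critical depth, Q² T / (g A³) = 1, i.e. A³/T = Q²/g = 56.9²/9.81 = 330.
At y = 2.4 m: A³/T = 522.8 — too large.
At y = 1.6 m: A³/T = 145 — too small.
At y = 2.08 m: A³/T = 331.4 — ≈ 330.

y_c = 2.08 m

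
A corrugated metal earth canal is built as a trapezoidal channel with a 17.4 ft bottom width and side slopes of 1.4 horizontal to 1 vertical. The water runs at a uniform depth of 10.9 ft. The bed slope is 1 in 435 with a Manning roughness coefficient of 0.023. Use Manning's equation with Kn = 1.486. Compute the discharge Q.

Q = 3830 ft³/s

With bottom width b = 17.4 ft and side slope z = 1.4: A = (b + zy)y = (17.4 + 1.4×10.9)×10.9 = 356 ft²; P = b + 2y√(1+z²) = 17.4 + 2×10.9×1.72 = 54.91 ft.
Hydraulic radius R = A/P = 356/54.91 = 6.484 ft.
Manning's equation: Q = (1.486/n) A R^(2/3) S^(1/2) = (1.486/0.023) × 356 × 6.484^(2/3) × 0.002299^(1/2) = 3830 ft³/s.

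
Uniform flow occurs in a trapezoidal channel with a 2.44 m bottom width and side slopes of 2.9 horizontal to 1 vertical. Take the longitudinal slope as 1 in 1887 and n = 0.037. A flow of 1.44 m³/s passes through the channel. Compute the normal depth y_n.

Manning's equation rearranged: A R^(2/3) = nQ / (1·√S) = 0.037 × 1.44 / (√0.0005299) = 2.314.
Try y = 0.97 m: A R^(2/3) = 3.654 — over.
Try y = 0.657 m: A R^(2/3) = 1.655 — short.
Try y = 0.777 m: A R^(2/3) = 2.316 — close enough.

y_n = 0.777 m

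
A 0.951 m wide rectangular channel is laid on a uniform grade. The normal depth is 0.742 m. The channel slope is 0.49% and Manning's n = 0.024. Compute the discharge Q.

Q = 0.901 m³/s

Flow area A = b·y = 0.951 × 0.742 = 0.7056 m². Wetted perimeter P = b + 2y = 0.951 + 2×0.742 = 2.435 m.
Hydraulic radius R = A/P = 0.7056/2.435 = 0.2898 m.
Manning's equation: Q = (1/n) A R^(2/3) S^(1/2) = (1/0.024) × 0.7056 × 0.2898^(2/3) × 0.0049^(1/2) = 0.901 m³/s.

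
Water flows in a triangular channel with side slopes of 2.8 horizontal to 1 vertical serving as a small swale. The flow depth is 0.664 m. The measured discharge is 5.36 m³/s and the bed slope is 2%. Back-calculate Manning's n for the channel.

n = 0.015

For a triangular section with side slope z = 2.8: A = zy² = 2.8×0.664² = 1.235 m²; P = 2y√(1+z²) = 2×0.664×2.973 = 3.948 m.
Hydraulic radius R = A/P = 1.235/3.948 = 0.3127 m.
Rearranging Manning's equation: n = (1/Q) A R^(2/3) S^(1/2) = (1/5.36) × 1.235 × 0.3127^(2/3) × √0.02 = 0.015.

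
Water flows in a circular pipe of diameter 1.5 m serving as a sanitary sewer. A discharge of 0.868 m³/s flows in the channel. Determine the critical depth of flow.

At critical depth, Q² T / (g A³) = 1, i.e. A³/T = Q²/g = 0.868²/9.81 = 0.0768.
At y = 0.406 m: A³/T = 0.04324 — too small.
At y = 0.471 m: A³/T = 0.07694 — matches.

y_c = 0.471 m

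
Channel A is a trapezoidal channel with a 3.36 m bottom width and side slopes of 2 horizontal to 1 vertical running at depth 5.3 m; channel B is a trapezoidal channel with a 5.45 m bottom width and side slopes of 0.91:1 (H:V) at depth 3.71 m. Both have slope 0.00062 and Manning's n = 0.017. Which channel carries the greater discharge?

channel A

Channel A: With bottom width b = 3.36 m and side slope z = 2: A = (b + zy)y = (3.36 + 2×5.3)×5.3 = 73.99 m²; P = b + 2y√(1+z²) = 3.36 + 2×5.3×2.236 = 27.06 m. Hydraulic radius R = A/P = 73.99/27.06 = 2.734 m. Q_A = (1/0.017)·73.99·2.734^(2/3)·√0.00062 = 211.9 m³/s.
Channel B: With bottom width b = 5.45 m and side slope z = 0.91: A = (b + zy)y = (5.45 + 0.91×3.71)×3.71 = 32.74 m²; P = b + 2y√(1+z²) = 5.45 + 2×3.71×1.352 = 15.48 m. Hydraulic radius R = A/P = 32.74/15.48 = 2.115 m. Q_B = (1/0.017)·32.74·2.115^(2/3)·√0.00062 = 79.02 m³/s.
Q_A = 211.9 m³/s vs Q_B = 79.02 m³/s, so channel A carries more.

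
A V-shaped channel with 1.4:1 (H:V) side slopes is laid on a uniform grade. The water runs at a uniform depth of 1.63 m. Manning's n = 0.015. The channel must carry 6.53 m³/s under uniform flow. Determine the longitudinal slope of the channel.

For a triangular section with side slope z = 1.4: A = zy² = 1.4×1.63² = 3.72 m²; P = 2y√(1+z²) = 2×1.63×1.72 = 5.609 m.
Hydraulic radius R = A/P = 3.72/5.609 = 0.6632 m.
From Manning's equation, S = [nQ / (1 A R^(2/3))]² = [0.015 × 6.53 / (1 × 3.72 × 0.6632^(2/3))]² = 0.0012.

S = 0.0012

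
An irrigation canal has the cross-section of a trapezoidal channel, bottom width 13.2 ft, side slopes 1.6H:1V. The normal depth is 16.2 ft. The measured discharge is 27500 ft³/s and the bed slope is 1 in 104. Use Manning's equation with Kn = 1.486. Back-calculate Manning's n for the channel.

n = 0.014

With bottom width b = 13.2 ft and side slope z = 1.6: A = (b + zy)y = (13.2 + 1.6×16.2)×16.2 = 633.7 ft²; P = b + 2y√(1+z²) = 13.2 + 2×16.2×1.887 = 74.33 ft.
Hydraulic radius R = A/P = 633.7/74.33 = 8.526 ft.
Rearranging Manning's equation: n = (1.486/Q) A R^(2/3) S^(1/2) = (1.486/27500) × 633.7 × 8.526^(2/3) × √0.009615 = 0.014.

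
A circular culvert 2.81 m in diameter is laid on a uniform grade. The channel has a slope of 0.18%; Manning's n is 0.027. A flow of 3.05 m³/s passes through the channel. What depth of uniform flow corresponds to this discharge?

Manning's equation rearranged: A R^(2/3) = nQ / (1·√S) = 0.027 × 3.05 / (√0.0018) = 1.941.
At y = 1.37 m: A R^(2/3) = 2.347 — too large.
At y = 1.23 m: A R^(2/3) = 1.944 — ≈ 1.941.

y_n = 1.23 m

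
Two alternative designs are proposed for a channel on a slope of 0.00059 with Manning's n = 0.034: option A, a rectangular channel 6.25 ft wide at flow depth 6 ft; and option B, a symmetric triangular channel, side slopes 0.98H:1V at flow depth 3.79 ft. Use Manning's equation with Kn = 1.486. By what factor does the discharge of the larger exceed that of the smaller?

3.57

Channel A: Flow area A = b·y = 6.25 × 6 = 37.5 ft². Wetted perimeter P = b + 2y = 6.25 + 2×6 = 18.25 ft. Hydraulic radius R = A/P = 37.5/18.25 = 2.055 ft. Q_A = (1.486/0.034)·37.5·2.055^(2/3)·√0.00059 = 64.34 ft³/s.
Channel B: For a triangular section with side slope z = 0.98: A = zy² = 0.98×3.79² = 14.08 ft²; P = 2y√(1+z²) = 2×3.79×1.4 = 10.61 ft. Hydraulic radius R = A/P = 14.08/10.61 = 1.326 ft. Q_B = (1.486/0.034)·14.08·1.326^(2/3)·√0.00059 = 18.04 ft³/s.
The larger discharge is 64.34 ft³/s and the smaller is 18.04 ft³/s; the ratio is 3.57.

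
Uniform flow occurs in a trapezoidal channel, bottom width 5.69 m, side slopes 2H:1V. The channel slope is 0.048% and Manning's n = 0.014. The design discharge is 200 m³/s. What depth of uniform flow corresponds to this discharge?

Manning's equation rearranged: A R^(2/3) = nQ / (1·√S) = 0.014 × 200 / (√0.00048) = 127.8.
Try y = 4.94 m: A R^(2/3) = 151.7 — too large.
Try y = 4.57 m: A R^(2/3) = 127.9 — close enough.

y_n = 4.57 m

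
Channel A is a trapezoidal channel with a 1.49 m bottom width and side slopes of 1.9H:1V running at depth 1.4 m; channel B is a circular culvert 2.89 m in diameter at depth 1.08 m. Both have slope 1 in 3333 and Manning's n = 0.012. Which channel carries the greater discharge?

channel A

Channel A: With bottom width b = 1.49 m and side slope z = 1.9: A = (b + zy)y = (1.49 + 1.9×1.4)×1.4 = 5.81 m²; P = b + 2y√(1+z²) = 1.49 + 2×1.4×2.147 = 7.502 m. Hydraulic radius R = A/P = 5.81/7.502 = 0.7745 m. Q_A = (1/0.012)·5.81·0.7745^(2/3)·√0.0003 = 7.073 m³/s.
Channel B: For a circular section of diameter D = 2.89 m at depth y = 1.08 m, the central angle is θ = 2 arccos(1 − 2y/D) = 2.631 rad. Then A = (D²/8)(θ − sin θ) = 2.236 m² and P = Dθ/2 = 3.802 m. Hydraulic radius R = A/P = 2.236/3.802 = 0.5883 m. Q_B = (1/0.012)·2.236·0.5883^(2/3)·√0.0003 = 2.266 m³/s.
Q_A = 7.073 m³/s vs Q_B = 2.266 m³/s, so channel A carries more.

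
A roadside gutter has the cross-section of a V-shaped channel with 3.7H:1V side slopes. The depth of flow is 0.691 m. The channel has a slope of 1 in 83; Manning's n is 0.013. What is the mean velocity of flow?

For a triangular section with side slope z = 3.7: A = zy² = 3.7×0.691² = 1.767 m²; P = 2y√(1+z²) = 2×0.691×3.833 = 5.297 m.
Hydraulic radius R = A/P = 1.767/5.297 = 0.3335 m.
From Manning's equation, V = (1/n) R^(2/3) S^(1/2) = (1/0.013) × 0.3335^(2/3) × 0.01205^(1/2) = 4.06 m/s.

V = 4.06 m/s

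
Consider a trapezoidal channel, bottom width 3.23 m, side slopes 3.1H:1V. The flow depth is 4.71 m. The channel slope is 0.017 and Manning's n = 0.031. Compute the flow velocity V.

With bottom width b = 3.23 m and side slope z = 3.1: A = (b + zy)y = (3.23 + 3.1×4.71)×4.71 = 83.98 m²; P = b + 2y√(1+z²) = 3.23 + 2×4.71×3.257 = 33.91 m.
Hydraulic radius R = A/P = 83.98/33.91 = 2.476 m.
From Manning's equation, V = (1/n) R^(2/3) S^(1/2) = (1/0.031) × 2.476^(2/3) × 0.017^(1/2) = 7.7 m/s.

V = 7.7 m/s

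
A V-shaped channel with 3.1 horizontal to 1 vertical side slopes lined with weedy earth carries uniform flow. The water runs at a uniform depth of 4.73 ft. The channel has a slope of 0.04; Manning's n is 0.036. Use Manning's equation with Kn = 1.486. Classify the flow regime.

For a triangular section with side slope z = 3.1: A = zy² = 3.1×4.73² = 69.36 ft²; P = 2y√(1+z²) = 2×4.73×3.257 = 30.81 ft.
Hydraulic radius R = A/P = 69.36/30.81 = 2.251 ft.
V = (1.486/n) R^(2/3) √S = (1.486/0.036) × 2.251^(2/3) × √0.04 = 14.18 ft/s. Hydraulic depth D_h = A/T = 69.36/29.33 = 2.365 ft.
Froude number Fr = V/√(g·D_h) = 14.18/√(32.2×2.365) = 1.62, which is greater than 1, so the flow is supercritical.

supercritical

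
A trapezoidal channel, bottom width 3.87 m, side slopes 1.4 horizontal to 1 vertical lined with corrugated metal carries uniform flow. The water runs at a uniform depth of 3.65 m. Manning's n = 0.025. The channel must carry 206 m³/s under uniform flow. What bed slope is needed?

S = 0.00983

With bottom width b = 3.87 m and side slope z = 1.4: A = (b + zy)y = (3.87 + 1.4×3.65)×3.65 = 32.78 m²; P = b + 2y√(1+z²) = 3.87 + 2×3.65×1.72 = 16.43 m.
Hydraulic radius R = A/P = 32.78/16.43 = 1.995 m.
From Manning's equation, S = [nQ / (1 A R^(2/3))]² = [0.025 × 206 / (1 × 32.78 × 1.995^(2/3))]² = 0.00983.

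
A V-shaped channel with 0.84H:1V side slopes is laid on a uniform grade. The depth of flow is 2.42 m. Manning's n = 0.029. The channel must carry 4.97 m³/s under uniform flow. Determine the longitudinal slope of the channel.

For a triangular section with side slope z = 0.84: A = zy² = 0.84×2.42² = 4.919 m²; P = 2y√(1+z²) = 2×2.42×1.306 = 6.321 m.
Hydraulic radius R = A/P = 4.919/6.321 = 0.7783 m.
From Manning's equation, S = [nQ / (1 A R^(2/3))]² = [0.029 × 4.97 / (1 × 4.919 × 0.7783^(2/3))]² = 0.0012.

S = 0.0012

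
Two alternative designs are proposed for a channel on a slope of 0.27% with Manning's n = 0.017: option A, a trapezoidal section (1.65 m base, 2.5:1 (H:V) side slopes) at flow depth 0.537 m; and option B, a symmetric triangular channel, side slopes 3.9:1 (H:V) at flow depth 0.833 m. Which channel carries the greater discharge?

Channel A: With bottom width b = 1.65 m and side slope z = 2.5: A = (b + zy)y = (1.65 + 2.5×0.537)×0.537 = 1.607 m²; P = b + 2y√(1+z²) = 1.65 + 2×0.537×2.693 = 4.542 m. Hydraulic radius R = A/P = 1.607/4.542 = 0.3538 m. Q_A = (1/0.017)·1.607·0.3538^(2/3)·√0.0027 = 2.457 m³/s.
Channel B: For a triangular section with side slope z = 3.9: A = zy² = 3.9×0.833² = 2.706 m²; P = 2y√(1+z²) = 2×0.833×4.026 = 6.708 m. Hydraulic radius R = A/P = 2.706/6.708 = 0.4034 m. Q_B = (1/0.017)·2.706·0.4034^(2/3)·√0.0027 = 4.516 m³/s.
Q_A = 2.457 m³/s vs Q_B = 4.516 m³/s, so channel B carries more.

channel B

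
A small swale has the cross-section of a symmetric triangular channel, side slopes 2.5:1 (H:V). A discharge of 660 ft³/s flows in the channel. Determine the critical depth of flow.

At critical depth, Q² T / (g A³) = 1, i.e. A³/T = Q²/g = 660²/32.2 = 13530.
Try y = 4.52 ft: A³/T = 5896 — low.
Try y = 5.34 ft: A³/T = 13570 — ≈ 13530.

y_c = 5.34 ft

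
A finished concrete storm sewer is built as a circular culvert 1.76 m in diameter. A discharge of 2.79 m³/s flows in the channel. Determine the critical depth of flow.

At critical depth, Q² T / (g A³) = 1, i.e. A³/T = Q²/g = 2.79²/9.81 = 0.7935.
At y = 0.653 m: A³/T = 0.3259 — short.
At y = 0.93 m: A³/T = 1.263 — over.
At y = 0.823 m: A³/T = 0.7918 — close enough.

y_c = 0.823 m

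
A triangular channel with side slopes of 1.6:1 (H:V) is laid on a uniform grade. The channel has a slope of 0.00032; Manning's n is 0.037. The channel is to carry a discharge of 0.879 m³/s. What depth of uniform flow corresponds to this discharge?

Manning's equation rearranged: A R^(2/3) = nQ / (1·√S) = 0.037 × 0.879 / (√0.00032) = 1.818.
Try y = 1.06 m: A R^(2/3) = 1.055 — low.
Try y = 1.5 m: A R^(2/3) = 2.662 — high.
Try y = 1.3 m: A R^(2/3) = 1.818 — matches.

y_n = 1.3 m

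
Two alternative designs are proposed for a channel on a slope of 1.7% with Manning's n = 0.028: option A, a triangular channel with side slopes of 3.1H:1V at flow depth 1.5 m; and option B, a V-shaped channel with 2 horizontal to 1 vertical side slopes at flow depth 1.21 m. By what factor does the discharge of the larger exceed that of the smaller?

2.86

Channel A: For a triangular section with side slope z = 3.1: A = zy² = 3.1×1.5² = 6.975 m²; P = 2y√(1+z²) = 2×1.5×3.257 = 9.772 m. Hydraulic radius R = A/P = 6.975/9.772 = 0.7138 m. Q_A = (1/0.028)·6.975·0.7138^(2/3)·√0.017 = 25.94 m³/s.
Channel B: For a triangular section with side slope z = 2: A = zy² = 2×1.21² = 2.928 m²; P = 2y√(1+z²) = 2×1.21×2.236 = 5.411 m. Hydraulic radius R = A/P = 2.928/5.411 = 0.5411 m. Q_B = (1/0.028)·2.928·0.5411^(2/3)·√0.017 = 9.055 m³/s.
The larger discharge is 25.94 m³/s and the smaller is 9.055 m³/s; the ratio is 2.86.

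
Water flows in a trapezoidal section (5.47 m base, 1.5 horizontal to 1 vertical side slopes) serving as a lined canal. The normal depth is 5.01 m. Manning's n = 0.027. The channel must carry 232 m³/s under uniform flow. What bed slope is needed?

S = 0.00239

With bottom width b = 5.47 m and side slope z = 1.5: A = (b + zy)y = (5.47 + 1.5×5.01)×5.01 = 65.05 m²; P = b + 2y√(1+z²) = 5.47 + 2×5.01×1.803 = 23.53 m.
Hydraulic radius R = A/P = 65.05/23.53 = 2.764 m.
From Manning's equation, S = [nQ / (1 A R^(2/3))]² = [0.027 × 232 / (1 × 65.05 × 2.764^(2/3))]² = 0.00239.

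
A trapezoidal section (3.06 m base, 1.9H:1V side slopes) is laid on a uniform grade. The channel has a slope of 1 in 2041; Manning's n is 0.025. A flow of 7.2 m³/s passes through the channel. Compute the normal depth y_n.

Manning's equation rearranged: A R^(2/3) = nQ / (1·√S) = 0.025 × 7.2 / (√0.00049) = 8.132.
At y = 1.31 m: A R^(2/3) = 6.456 — too small.
At y = 1.63 m: A R^(2/3) = 10.02 — too large.
At y = 1.47 m: A R^(2/3) = 8.127 — matches.

y_n = 1.47 m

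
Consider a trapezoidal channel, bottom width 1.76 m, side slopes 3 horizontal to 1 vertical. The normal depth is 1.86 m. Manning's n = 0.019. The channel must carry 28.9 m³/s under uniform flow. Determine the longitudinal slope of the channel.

With bottom width b = 1.76 m and side slope z = 3: A = (b + zy)y = (1.76 + 3×1.86)×1.86 = 13.65 m²; P = b + 2y√(1+z²) = 1.76 + 2×1.86×3.162 = 13.52 m.
Hydraulic radius R = A/P = 13.65/13.52 = 1.01 m.
From Manning's equation, S = [nQ / (1 A R^(2/3))]² = [0.019 × 28.9 / (1 × 13.65 × 1.01^(2/3))]² = 0.0016.

S = 0.0016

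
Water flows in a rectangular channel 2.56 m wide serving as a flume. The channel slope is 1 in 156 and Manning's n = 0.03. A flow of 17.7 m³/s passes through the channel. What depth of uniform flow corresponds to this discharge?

Manning's equation rearranged: A R^(2/3) = nQ / (1·√S) = 0.03 × 17.7 / (√0.00641) = 6.632.
At y = 1.94 m: A R^(2/3) = 4.176 — short.
At y = 3.5 m: A R^(2/3) = 8.581 — over.
At y = 2.82 m: A R^(2/3) = 6.631 — close enough.

y_n = 2.82 m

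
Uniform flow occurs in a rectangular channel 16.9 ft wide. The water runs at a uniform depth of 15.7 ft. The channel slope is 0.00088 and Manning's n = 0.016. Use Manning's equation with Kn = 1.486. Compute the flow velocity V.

V = 8.58 ft/s

Flow area A = b·y = 16.9 × 15.7 = 265.3 ft². Wetted perimeter P = b + 2y = 16.9 + 2×15.7 = 48.3 ft.
Hydraulic radius R = A/P = 265.3/48.3 = 5.493 ft.
From Manning's equation, V = (1.486/n) R^(2/3) S^(1/2) = (1.486/0.016) × 5.493^(2/3) × 0.00088^(1/2) = 8.58 ft/s.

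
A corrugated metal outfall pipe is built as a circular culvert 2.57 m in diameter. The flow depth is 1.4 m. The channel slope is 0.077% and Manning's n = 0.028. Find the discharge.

Q = 2.21 m³/s

For a circular section of diameter D = 2.57 m at depth y = 1.4 m, the central angle is θ = 2 arccos(1 − 2y/D) = 3.321 rad. Then A = (D²/8)(θ − sin θ) = 2.889 m² and P = Dθ/2 = 4.267 m.
Hydraulic radius R = A/P = 2.889/4.267 = 0.677 m.
Manning's equation: Q = (1/n) A R^(2/3) S^(1/2) = (1/0.028) × 2.889 × 0.677^(2/3) × 0.00077^(1/2) = 2.21 m³/s.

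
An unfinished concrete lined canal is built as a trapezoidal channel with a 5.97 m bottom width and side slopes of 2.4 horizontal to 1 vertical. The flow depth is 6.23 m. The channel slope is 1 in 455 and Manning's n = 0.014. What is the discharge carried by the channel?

Q = 986 m³/s

With bottom width b = 5.97 m and side slope z = 2.4: A = (b + zy)y = (5.97 + 2.4×6.23)×6.23 = 130.3 m²; P = b + 2y√(1+z²) = 5.97 + 2×6.23×2.6 = 38.37 m.
Hydraulic radius R = A/P = 130.3/38.37 = 3.397 m.
Manning's equation: Q = (1/n) A R^(2/3) S^(1/2) = (1/0.014) × 130.3 × 3.397^(2/3) × 0.002198^(1/2) = 986 m³/s.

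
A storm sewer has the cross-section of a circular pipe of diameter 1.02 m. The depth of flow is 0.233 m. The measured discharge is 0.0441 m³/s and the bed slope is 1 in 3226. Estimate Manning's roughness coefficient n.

For a circular section of diameter D = 1.02 m at depth y = 0.233 m, the central angle is θ = 2 arccos(1 − 2y/D) = 1.993 rad. Then A = (D²/8)(θ − sin θ) = 0.1406 m² and P = Dθ/2 = 1.017 m.
Hydraulic radius R = A/P = 0.1406/1.017 = 0.1383 m.
Rearranging Manning's equation: n = (1/Q) A R^(2/3) S^(1/2) = (1/0.0441) × 0.1406 × 0.1383^(2/3) × √0.00031 = 0.015.

n = 0.015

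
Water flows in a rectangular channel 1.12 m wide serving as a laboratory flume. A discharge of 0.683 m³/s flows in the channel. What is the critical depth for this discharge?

y_c = 0.336 m

For a rectangular channel, critical depth y_c = (q²/g)^(1/3) where q = Q/b = 0.683/1.12 = 0.6098 m²/s.
So y_c = (0.6098²/9.81)^(1/3) = 0.336 m.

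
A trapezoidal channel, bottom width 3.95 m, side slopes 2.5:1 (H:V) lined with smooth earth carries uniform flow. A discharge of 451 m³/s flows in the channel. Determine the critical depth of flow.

At critical depth, Q² T / (g A³) = 1, i.e. A³/T = Q²/g = 451²/9.81 = 20730.
Trying y = 5.62 m: A³/T = 32300 — high.
Trying y = 5.09 m: A³/T = 20800 — close enough.

y_c = 5.09 m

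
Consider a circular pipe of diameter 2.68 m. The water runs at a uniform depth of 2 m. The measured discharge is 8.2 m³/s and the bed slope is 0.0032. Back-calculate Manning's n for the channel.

n = 0.027

For a circular section of diameter D = 2.68 m at depth y = 2 m, the central angle is θ = 2 arccos(1 − 2y/D) = 4.172 rad. Then A = (D²/8)(θ − sin θ) = 4.515 m² and P = Dθ/2 = 5.59 m.
Hydraulic radius R = A/P = 4.515/5.59 = 0.8077 m.
Rearranging Manning's equation: n = (1/Q) A R^(2/3) S^(1/2) = (1/8.2) × 4.515 × 0.8077^(2/3) × √0.0032 = 0.027.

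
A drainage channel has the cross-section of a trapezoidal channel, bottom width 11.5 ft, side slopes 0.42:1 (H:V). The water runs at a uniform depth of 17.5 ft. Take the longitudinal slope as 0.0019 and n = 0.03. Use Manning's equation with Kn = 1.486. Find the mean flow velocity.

V = 7.65 ft/s

With bottom width b = 11.5 ft and side slope z = 0.42: A = (b + zy)y = (11.5 + 0.42×17.5)×17.5 = 329.9 ft²; P = b + 2y√(1+z²) = 11.5 + 2×17.5×1.085 = 49.46 ft.
Hydraulic radius R = A/P = 329.9/49.46 = 6.669 ft.
From Manning's equation, V = (1.486/n) R^(2/3) S^(1/2) = (1.486/0.03) × 6.669^(2/3) × 0.0019^(1/2) = 7.65 ft/s.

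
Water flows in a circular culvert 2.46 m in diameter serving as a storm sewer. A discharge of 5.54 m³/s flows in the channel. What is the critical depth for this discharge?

y_c = 1.06 m

At critical depth, Q² T / (g A³) = 1, i.e. A³/T = Q²/g = 5.54²/9.81 = 3.129.
Trying y = 0.935 m: A³/T = 1.908 — too small.
Trying y = 1.21 m: A³/T = 5.125 — too large.
Trying y = 1.06 m: A³/T = 3.089 — matches.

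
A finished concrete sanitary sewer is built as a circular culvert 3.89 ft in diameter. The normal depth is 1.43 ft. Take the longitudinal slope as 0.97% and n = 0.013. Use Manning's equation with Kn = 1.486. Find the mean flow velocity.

For a circular section of diameter D = 3.89 ft at depth y = 1.43 ft, the central angle is θ = 2 arccos(1 − 2y/D) = 2.606 rad. Then A = (D²/8)(θ − sin θ) = 3.963 ft² and P = Dθ/2 = 5.068 ft.
Hydraulic radius R = A/P = 3.963/5.068 = 0.7819 ft.
From Manning's equation, V = (1.486/n) R^(2/3) S^(1/2) = (1.486/0.013) × 0.7819^(2/3) × 0.0097^(1/2) = 9.56 ft/s.

V = 9.56 ft/s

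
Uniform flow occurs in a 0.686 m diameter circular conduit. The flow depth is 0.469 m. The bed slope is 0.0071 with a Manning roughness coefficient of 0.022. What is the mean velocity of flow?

For a circular section of diameter D = 0.686 m at depth y = 0.469 m, the central angle is θ = 2 arccos(1 − 2y/D) = 3.894 rad. Then A = (D²/8)(θ − sin θ) = 0.2693 m² and P = Dθ/2 = 1.336 m.
Hydraulic radius R = A/P = 0.2693/1.336 = 0.2016 m.
From Manning's equation, V = (1/n) R^(2/3) S^(1/2) = (1/0.022) × 0.2016^(2/3) × 0.0071^(1/2) = 1.32 m/s.

V = 1.32 m/s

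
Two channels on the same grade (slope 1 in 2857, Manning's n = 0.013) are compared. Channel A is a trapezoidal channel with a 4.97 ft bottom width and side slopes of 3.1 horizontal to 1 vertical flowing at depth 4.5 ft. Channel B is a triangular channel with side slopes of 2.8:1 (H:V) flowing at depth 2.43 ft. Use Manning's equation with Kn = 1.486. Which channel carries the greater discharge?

channel A

Channel A: With bottom width b = 4.97 ft and side slope z = 3.1: A = (b + zy)y = (4.97 + 3.1×4.5)×4.5 = 85.14 ft²; P = b + 2y√(1+z²) = 4.97 + 2×4.5×3.257 = 34.29 ft. Hydraulic radius R = A/P = 85.14/34.29 = 2.483 ft. Q_A = (1.486/0.013)·85.14·2.483^(2/3)·√0.00035 = 333.9 ft³/s.
Channel B: For a triangular section with side slope z = 2.8: A = zy² = 2.8×2.43² = 16.53 ft²; P = 2y√(1+z²) = 2×2.43×2.973 = 14.45 ft. Hydraulic radius R = A/P = 16.53/14.45 = 1.144 ft. Q_B = (1.486/0.013)·16.53·1.144^(2/3)·√0.00035 = 38.68 ft³/s.
Q_A = 333.9 ft³/s vs Q_B = 38.68 ft³/s, so channel A carries more.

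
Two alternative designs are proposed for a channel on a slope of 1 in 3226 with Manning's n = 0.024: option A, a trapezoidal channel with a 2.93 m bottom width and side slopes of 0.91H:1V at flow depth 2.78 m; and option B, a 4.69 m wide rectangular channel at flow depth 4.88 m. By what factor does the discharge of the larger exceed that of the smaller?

1.6

Channel A: With bottom width b = 2.93 m and side slope z = 0.91: A = (b + zy)y = (2.93 + 0.91×2.78)×2.78 = 15.18 m²; P = b + 2y√(1+z²) = 2.93 + 2×2.78×1.352 = 10.45 m. Hydraulic radius R = A/P = 15.18/10.45 = 1.453 m. Q_A = (1/0.024)·15.18·1.453^(2/3)·√0.00031 = 14.28 m³/s.
Channel B: Flow area A = b·y = 4.69 × 4.88 = 22.89 m². Wetted perimeter P = b + 2y = 4.69 + 2×4.88 = 14.45 m. Hydraulic radius R = A/P = 22.89/14.45 = 1.584 m. Q_B = (1/0.024)·22.89·1.584^(2/3)·√0.00031 = 22.81 m³/s.
The larger discharge is 22.81 m³/s and the smaller is 14.28 m³/s; the ratio is 1.6.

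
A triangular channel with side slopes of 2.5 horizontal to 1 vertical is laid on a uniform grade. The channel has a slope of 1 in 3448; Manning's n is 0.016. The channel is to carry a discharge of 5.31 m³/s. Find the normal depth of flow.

Manning's equation rearranged: A R^(2/3) = nQ / (1·√S) = 0.016 × 5.31 / (√0.00029) = 4.989.
At y = 1.71 m: A R^(2/3) = 6.267 — too large.
At y = 1.31 m: A R^(2/3) = 3.08 — too small.
At y = 1.57 m: A R^(2/3) = 4.991 — ≈ 4.989.

y_n = 1.57 m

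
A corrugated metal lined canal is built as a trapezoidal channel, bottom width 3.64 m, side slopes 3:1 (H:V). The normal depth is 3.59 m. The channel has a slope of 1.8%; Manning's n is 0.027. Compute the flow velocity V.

V = 7.79 m/s

With bottom width b = 3.64 m and side slope z = 3: A = (b + zy)y = (3.64 + 3×3.59)×3.59 = 51.73 m²; P = b + 2y√(1+z²) = 3.64 + 2×3.59×3.162 = 26.35 m.
Hydraulic radius R = A/P = 51.73/26.35 = 1.964 m.
From Manning's equation, V = (1/n) R^(2/3) S^(1/2) = (1/0.027) × 1.964^(2/3) × 0.018^(1/2) = 7.79 m/s.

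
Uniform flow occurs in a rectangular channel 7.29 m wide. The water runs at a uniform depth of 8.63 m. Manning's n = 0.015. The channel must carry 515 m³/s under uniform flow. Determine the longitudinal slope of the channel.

S = 0.0043

Flow area A = b·y = 7.29 × 8.63 = 62.91 m². Wetted perimeter P = b + 2y = 7.29 + 2×8.63 = 24.55 m.
Hydraulic radius R = A/P = 62.91/24.55 = 2.563 m.
From Manning's equation, S = [nQ / (1 A R^(2/3))]² = [0.015 × 515 / (1 × 62.91 × 2.563^(2/3))]² = 0.0043.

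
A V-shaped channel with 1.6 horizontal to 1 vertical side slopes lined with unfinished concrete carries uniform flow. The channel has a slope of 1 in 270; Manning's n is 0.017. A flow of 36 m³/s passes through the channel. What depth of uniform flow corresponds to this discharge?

Manning's equation rearranged: A R^(2/3) = nQ / (1·√S) = 0.017 × 36 / (√0.003704) = 10.06.
At y = 3.07 m: A R^(2/3) = 17.98 — over.
At y = 1.9 m: A R^(2/3) = 5.001 — short.
At y = 2.47 m: A R^(2/3) = 10.07 — close enough.

y_n = 2.47 m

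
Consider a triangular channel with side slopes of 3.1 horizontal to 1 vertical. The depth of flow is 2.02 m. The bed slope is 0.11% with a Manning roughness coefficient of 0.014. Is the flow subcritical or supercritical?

subcritical

For a triangular section with side slope z = 3.1: A = zy² = 3.1×2.02² = 12.65 m²; P = 2y√(1+z²) = 2×2.02×3.257 = 13.16 m.
Hydraulic radius R = A/P = 12.65/13.16 = 0.9612 m.
V = (1/n) R^(2/3) √S = (1/0.014) × 0.9612^(2/3) × √0.0011 = 2.307 m/s. Hydraulic depth D_h = A/T = 12.65/12.52 = 1.01 m.
Froude number Fr = V/√(g·D_h) = 2.307/√(9.81×1.01) = 0.733, which is less than 1, so the flow is subcritical.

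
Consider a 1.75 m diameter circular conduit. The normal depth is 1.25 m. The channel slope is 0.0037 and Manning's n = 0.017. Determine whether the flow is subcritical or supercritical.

subcritical

For a circular section of diameter D = 1.75 m at depth y = 1.25 m, the central angle is θ = 2 arccos(1 − 2y/D) = 4.027 rad. Then A = (D²/8)(θ − sin θ) = 1.838 m² and P = Dθ/2 = 3.524 m.
Hydraulic radius R = A/P = 1.838/3.524 = 0.5216 m.
V = (1/n) R^(2/3) √S = (1/0.017) × 0.5216^(2/3) × √0.0037 = 2.319 m/s. Hydraulic depth D_h = A/T = 1.838/1.581 = 1.163 m.
Froude number Fr = V/√(g·D_h) = 2.319/√(9.81×1.163) = 0.687, which is less than 1, so the flow is subcritical.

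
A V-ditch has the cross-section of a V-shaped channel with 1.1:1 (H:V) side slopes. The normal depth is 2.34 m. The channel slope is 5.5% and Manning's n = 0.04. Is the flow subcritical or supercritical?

supercritical

For a triangular section with side slope z = 1.1: A = zy² = 1.1×2.34² = 6.023 m²; P = 2y√(1+z²) = 2×2.34×1.487 = 6.957 m.
Hydraulic radius R = A/P = 6.023/6.957 = 0.8657 m.
V = (1/n) R^(2/3) √S = (1/0.04) × 0.8657^(2/3) × √0.055 = 5.326 m/s. Hydraulic depth D_h = A/T = 6.023/5.148 = 1.17 m.
Froude number Fr = V/√(g·D_h) = 5.326/√(9.81×1.17) = 1.57, which is greater than 1, so the flow is supercritical.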